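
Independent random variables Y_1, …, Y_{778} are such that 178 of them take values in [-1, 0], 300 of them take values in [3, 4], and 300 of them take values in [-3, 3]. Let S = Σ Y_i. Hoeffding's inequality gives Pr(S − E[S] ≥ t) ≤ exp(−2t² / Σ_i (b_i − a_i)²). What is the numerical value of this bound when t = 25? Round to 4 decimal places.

0.8951

Σ(b_i − a_i)² = 178·1² + 300·1² + 300·6² = 11278.
Exponent = 2·25² / 11278 = 0.11084.
Bound = exp(−0.11084) = 0.89509.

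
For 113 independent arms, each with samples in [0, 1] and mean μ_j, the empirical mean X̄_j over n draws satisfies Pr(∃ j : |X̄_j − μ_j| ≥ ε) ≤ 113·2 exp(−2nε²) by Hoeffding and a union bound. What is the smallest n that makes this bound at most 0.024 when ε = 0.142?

Need 2·113·exp(−2nε²) ≤ 0.024, i.e. exp(−2nε²) ≤ 0.024/226.
So 2nε² ≥ ln(226/0.024) = 9.150236.
Hence n ≥ 9.150236/(2·0.142²) = 226.895.
The smallest integer n is 227.

227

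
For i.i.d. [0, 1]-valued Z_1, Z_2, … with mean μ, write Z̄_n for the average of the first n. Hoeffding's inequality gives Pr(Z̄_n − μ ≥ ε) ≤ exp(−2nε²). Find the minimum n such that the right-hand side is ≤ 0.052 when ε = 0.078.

243

Require exp(−2nε²) ≤ 0.052, i.e. 2nε² ≥ ln(1/0.052) = 2.956512.
So n ≥ 2.956512 / (2·0.078²) = 242.974.
The smallest integer n is 243.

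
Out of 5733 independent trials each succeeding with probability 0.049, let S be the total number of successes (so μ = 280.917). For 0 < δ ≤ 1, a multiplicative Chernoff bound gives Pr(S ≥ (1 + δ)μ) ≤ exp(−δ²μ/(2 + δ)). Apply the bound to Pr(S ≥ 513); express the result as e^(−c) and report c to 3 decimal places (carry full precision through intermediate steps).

67.844

Write 513 = (1 + δ)μ, so δ = 513/280.917 − 1 = 0.8261622…
Then the exponent is δ²μ/(2 + δ) = (513 − μ)² / (μ·(2 + δ)) = 67.844018.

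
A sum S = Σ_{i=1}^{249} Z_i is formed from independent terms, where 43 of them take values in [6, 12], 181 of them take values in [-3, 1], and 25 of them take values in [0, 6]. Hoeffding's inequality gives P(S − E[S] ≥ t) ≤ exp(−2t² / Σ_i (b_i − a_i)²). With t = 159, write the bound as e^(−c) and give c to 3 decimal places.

9.461

Σ(b_i − a_i)² = 43·6² + 181·4² + 25·6² = 5344.
c = 2t² / 5344 = 2·159² / 5344 = 9.4615.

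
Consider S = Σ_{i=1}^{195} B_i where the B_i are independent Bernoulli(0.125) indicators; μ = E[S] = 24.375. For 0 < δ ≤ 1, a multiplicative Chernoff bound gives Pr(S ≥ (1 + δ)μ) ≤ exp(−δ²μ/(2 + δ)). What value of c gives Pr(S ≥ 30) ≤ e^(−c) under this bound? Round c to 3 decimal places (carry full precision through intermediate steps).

Write 30 = (1 + δ)μ, so δ = 30/24.375 − 1 = 0.2307692…
Then the exponent is δ²μ/(2 + δ) = (30 − μ)² / (μ·(2 + δ)) = 0.581897.

0.582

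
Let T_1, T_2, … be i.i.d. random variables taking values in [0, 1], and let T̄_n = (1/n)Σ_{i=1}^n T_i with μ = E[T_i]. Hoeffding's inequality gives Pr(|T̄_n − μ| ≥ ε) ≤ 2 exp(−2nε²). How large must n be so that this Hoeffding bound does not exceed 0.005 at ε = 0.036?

2312

Require 2·exp(−2nε²) ≤ 0.005, i.e. 2nε² ≥ ln(2/0.005) = 5.991465.
So n ≥ 5.991465 / (2·0.036²) = 2311.522.
The smallest integer n is 2312.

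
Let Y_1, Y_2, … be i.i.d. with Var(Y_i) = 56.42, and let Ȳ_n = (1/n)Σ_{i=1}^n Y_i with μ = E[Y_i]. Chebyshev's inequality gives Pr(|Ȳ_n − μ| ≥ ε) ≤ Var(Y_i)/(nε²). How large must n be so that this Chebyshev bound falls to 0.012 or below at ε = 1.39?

2434

Require 56.42/(n·1.39²) ≤ 0.012, i.e. n ≥ 56.42/(0.012·1.39²) = 2433.449.
The smallest integer n is 2434.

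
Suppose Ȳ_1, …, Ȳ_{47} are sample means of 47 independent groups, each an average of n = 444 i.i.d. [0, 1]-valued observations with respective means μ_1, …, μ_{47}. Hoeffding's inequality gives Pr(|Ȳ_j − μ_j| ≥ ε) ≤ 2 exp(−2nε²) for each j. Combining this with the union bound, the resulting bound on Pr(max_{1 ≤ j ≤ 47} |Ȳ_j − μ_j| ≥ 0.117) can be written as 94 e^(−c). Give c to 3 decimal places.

Union bound over the 47 events: Pr(max_{1 ≤ j ≤ 47} |Ȳ_j − μ_j| ≥ 0.117) ≤ 47·2·exp(−2nε²) = 94 exp(−2·444·0.117²).
So c = 2·444·0.117² = 12.1558.

12.156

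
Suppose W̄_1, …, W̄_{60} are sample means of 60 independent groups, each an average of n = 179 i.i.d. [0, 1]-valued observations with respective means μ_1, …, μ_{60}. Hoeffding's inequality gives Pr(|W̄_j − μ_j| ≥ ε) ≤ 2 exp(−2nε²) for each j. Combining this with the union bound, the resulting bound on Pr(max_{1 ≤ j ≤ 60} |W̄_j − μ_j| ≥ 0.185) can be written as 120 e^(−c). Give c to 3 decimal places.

12.253

Union bound over the 60 events: Pr(max_{1 ≤ j ≤ 60} |W̄_j − μ_j| ≥ 0.185) ≤ 60·2·exp(−2nε²) = 120 exp(−2·179·0.185²).
So c = 2·179·0.185² = 12.2525.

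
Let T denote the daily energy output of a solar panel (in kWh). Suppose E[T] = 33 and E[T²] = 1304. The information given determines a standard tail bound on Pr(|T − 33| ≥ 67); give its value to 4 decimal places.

0.0479

The first two moments determine the variance, so Chebyshev's inequality is the sharpest standard bound available.
Var(T) = E[T²] − (E[T])² = 1304 − 1089 = 215.
Chebyshev's inequality: Pr(|T − μ| ≥ t) ≤ Var(T)/t² = 215/4489 = 0.0479.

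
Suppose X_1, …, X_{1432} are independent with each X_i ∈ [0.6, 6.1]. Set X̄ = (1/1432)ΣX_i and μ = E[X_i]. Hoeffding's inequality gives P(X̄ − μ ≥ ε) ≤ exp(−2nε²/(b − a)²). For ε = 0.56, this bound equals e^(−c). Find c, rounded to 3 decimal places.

c = 2nε²/(b − a)² = 2·1432·0.56² / 5.5² = 29.6909.

29.691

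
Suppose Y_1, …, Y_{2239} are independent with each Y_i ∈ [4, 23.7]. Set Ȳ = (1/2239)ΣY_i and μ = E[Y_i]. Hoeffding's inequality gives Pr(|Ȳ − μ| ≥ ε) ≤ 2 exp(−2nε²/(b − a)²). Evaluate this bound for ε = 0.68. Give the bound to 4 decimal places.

0.0096

Exponent: 2nε²/(b − a)² = 2·2239·0.68² / 19.7² = 5.33543.
Bound = 2·exp(−5.33543) = 0.00964.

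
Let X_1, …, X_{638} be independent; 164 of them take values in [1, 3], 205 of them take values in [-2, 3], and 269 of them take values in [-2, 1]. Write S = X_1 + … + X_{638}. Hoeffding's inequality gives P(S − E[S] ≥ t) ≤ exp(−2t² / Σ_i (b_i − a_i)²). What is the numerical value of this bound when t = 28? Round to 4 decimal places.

Σ(b_i − a_i)² = 164·2² + 205·5² + 269·3² = 8202.
Exponent = 2·28² / 8202 = 0.19117.
Bound = exp(−0.19117) = 0.82599.

0.8260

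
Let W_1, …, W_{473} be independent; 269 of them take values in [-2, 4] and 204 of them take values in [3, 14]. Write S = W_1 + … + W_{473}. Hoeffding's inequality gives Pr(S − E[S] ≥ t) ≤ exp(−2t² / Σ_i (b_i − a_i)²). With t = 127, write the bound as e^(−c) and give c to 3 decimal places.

Σ(b_i − a_i)² = 269·6² + 204·11² = 34368.
c = 2t² / 34368 = 2·127² / 34368 = 0.9386.

0.939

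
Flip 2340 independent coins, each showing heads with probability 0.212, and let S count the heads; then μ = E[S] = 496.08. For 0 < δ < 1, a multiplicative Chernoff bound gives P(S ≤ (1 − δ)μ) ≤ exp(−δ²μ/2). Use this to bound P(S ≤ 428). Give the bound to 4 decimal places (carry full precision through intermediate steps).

Write 428 = (1 − δ)μ, so δ = 1 − 428/496.08 = 0.1372359…
Then the exponent is δ²μ/2 = (μ − 428)²/(2μ) = 4.671511.
Bound = exp(−4.671511) = 0.00936.

0.0094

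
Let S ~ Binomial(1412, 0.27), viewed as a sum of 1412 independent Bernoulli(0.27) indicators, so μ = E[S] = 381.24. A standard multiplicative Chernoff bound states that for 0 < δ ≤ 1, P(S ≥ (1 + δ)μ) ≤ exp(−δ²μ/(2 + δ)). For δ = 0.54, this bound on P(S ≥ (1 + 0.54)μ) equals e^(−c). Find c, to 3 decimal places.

c = δ²μ/(2 + δ) = 0.54²·381.24/(2 + 0.54) = 43.7676.

43.768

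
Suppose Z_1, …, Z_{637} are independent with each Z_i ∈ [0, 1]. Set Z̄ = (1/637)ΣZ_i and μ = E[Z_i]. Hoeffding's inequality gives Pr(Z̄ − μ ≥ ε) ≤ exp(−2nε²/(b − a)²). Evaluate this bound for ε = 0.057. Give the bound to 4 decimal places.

Exponent: 2nε²/(b − a)² = 2·637·0.057² / 1² = 4.13923.
Bound = exp(−4.13923) = 0.01594.

0.0159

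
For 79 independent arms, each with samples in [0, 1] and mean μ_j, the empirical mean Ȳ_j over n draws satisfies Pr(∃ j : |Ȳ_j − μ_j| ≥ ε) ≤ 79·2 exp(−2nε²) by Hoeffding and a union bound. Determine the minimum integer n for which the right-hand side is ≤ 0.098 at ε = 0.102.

355

Need 2·79·exp(−2nε²) ≤ 0.098, i.e. exp(−2nε²) ≤ 0.098/158.
So 2nε² ≥ ln(158/0.098) = 7.385383.
Hence n ≥ 7.385383/(2·0.102²) = 354.930.
The smallest integer n is 355.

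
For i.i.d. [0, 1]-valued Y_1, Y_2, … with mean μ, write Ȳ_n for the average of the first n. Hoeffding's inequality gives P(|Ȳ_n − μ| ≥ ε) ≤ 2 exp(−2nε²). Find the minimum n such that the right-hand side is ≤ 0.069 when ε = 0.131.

99

Require 2·exp(−2nε²) ≤ 0.069, i.e. 2nε² ≥ ln(2/0.069) = 3.366796.
So n ≥ 3.366796 / (2·0.131²) = 98.094.
The smallest integer n is 99.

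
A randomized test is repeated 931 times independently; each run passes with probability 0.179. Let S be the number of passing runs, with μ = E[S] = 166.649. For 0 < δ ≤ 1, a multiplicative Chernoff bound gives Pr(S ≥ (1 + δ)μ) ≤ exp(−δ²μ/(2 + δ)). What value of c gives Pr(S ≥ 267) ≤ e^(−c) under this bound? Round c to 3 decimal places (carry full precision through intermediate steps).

23.222

Write 267 = (1 + δ)μ, so δ = 267/166.649 − 1 = 0.6021698…
Then the exponent is δ²μ/(2 + δ) = (267 − μ)² / (μ·(2 + δ)) = 23.222291.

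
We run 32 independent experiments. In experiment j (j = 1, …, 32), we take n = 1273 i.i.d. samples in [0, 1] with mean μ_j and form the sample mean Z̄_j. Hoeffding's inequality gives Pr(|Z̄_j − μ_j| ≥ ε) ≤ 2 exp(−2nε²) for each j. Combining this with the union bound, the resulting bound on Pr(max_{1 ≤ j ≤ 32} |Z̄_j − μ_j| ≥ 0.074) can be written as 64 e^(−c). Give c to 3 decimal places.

13.942

Union bound over the 32 events: Pr(max_{1 ≤ j ≤ 32} |Z̄_j − μ_j| ≥ 0.074) ≤ 32·2·exp(−2nε²) = 64 exp(−2·1273·0.074²).
So c = 2·1273·0.074² = 13.9419.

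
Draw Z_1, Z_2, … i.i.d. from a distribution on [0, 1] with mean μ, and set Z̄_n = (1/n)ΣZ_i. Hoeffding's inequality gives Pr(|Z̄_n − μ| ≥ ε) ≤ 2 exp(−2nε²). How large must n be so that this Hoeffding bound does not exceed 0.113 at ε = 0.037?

Require 2·exp(−2nε²) ≤ 0.113, i.e. 2nε² ≥ ln(2/0.113) = 2.873515.
So n ≥ 2.873515 / (2·0.037²) = 1049.494.
The smallest integer n is 1050.

1050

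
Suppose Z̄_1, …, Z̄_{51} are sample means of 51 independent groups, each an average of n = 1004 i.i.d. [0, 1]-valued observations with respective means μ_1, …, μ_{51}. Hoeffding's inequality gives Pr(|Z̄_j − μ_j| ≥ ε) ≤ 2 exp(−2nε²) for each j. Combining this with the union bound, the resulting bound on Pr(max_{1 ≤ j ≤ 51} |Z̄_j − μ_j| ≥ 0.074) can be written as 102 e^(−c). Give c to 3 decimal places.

10.996

Union bound over the 51 events: Pr(max_{1 ≤ j ≤ 51} |Z̄_j − μ_j| ≥ 0.074) ≤ 51·2·exp(−2nε²) = 102 exp(−2·1004·0.074²).
So c = 2·1004·0.074² = 10.9958.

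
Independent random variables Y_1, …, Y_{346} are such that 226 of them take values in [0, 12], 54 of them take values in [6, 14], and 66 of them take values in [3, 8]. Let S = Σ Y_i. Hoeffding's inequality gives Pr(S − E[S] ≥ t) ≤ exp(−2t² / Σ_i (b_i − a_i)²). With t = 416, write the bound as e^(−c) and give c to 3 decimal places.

9.193

Σ(b_i − a_i)² = 226·12² + 54·8² + 66·5² = 37650.
c = 2t² / 37650 = 2·416² / 37650 = 9.1929.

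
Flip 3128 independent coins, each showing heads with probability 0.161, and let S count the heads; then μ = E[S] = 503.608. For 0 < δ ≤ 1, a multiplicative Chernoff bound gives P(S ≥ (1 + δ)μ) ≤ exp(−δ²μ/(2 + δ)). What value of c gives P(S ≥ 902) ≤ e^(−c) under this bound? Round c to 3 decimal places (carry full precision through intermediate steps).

Write 902 = (1 + δ)μ, so δ = 902/503.608 − 1 = 0.7910756…
Then the exponent is δ²μ/(2 + δ) = (902 − μ)² / (μ·(2 + δ)) = 112.916393.

112.916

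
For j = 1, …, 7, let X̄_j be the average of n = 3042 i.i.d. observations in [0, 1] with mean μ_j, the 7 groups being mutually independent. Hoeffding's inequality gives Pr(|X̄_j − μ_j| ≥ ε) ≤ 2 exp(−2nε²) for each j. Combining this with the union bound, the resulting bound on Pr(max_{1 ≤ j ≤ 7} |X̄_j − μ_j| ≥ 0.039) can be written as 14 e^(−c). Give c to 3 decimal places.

Union bound over the 7 events: Pr(max_{1 ≤ j ≤ 7} |X̄_j − μ_j| ≥ 0.039) ≤ 7·2·exp(−2nε²) = 14 exp(−2·3042·0.039²).
So c = 2·3042·0.039² = 9.2538.

9.254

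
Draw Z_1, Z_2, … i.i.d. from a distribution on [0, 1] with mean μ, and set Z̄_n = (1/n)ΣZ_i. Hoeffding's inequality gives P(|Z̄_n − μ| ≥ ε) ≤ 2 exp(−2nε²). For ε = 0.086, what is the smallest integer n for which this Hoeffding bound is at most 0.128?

186

Require 2·exp(−2nε²) ≤ 0.128, i.e. 2nε² ≥ ln(2/0.128) = 2.748872.
So n ≥ 2.748872 / (2·0.086²) = 185.835.
The smallest integer n is 186.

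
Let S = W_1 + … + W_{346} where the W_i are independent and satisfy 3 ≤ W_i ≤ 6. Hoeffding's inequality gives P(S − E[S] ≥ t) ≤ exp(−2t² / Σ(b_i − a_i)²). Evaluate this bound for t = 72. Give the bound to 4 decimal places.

0.0358

Σ(b_i − a_i)² = 346·(3)² = 3114.
Exponent = 2·72²/3114 = 3.3295.
Bound = exp(−3.3295) = 0.03581.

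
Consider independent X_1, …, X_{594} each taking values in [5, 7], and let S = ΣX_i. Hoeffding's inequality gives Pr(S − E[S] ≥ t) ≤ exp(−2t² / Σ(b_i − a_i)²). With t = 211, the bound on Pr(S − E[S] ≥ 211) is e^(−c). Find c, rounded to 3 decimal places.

Σ(b_i − a_i)² = 594·(2)² = 2376.
c = 2t²/2376 = 2·211²/2376 = 37.4756.

37.476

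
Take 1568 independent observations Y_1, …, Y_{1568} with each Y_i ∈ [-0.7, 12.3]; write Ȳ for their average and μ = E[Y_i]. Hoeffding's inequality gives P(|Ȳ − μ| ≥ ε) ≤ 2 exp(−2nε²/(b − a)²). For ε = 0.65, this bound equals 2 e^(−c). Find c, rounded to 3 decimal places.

7.840

c = 2nε²/(b − a)² = 2·1568·0.65² / 13² = 7.8400.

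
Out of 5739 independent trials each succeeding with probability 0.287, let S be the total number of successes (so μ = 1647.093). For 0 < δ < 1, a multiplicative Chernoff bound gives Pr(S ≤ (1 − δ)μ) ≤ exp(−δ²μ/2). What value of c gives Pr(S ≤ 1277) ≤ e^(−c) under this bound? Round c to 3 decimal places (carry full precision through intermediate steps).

41.579

Write 1277 = (1 − δ)μ, so δ = 1 − 1277/1647.093 = 0.2246947…
Then the exponent is δ²μ/2 = (μ − 1277)²/(2μ) = 41.578960.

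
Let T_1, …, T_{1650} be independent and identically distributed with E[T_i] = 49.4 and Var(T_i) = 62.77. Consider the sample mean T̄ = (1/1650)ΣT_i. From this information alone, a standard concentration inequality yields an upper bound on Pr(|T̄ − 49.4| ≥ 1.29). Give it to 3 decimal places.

0.023

With mean and variance of each term known, Chebyshev's inequality bounds the deviation of the sum (or sample mean).
Var(T̄) = Var(T_i)/n = 62.77/1650 = 0.038042.
Chebyshev: Pr(|T̄ − 49.4| ≥ 1.29) ≤ Var(T̄)/(1.29)² = 62.77/(1650·1.29²) = 0.0229.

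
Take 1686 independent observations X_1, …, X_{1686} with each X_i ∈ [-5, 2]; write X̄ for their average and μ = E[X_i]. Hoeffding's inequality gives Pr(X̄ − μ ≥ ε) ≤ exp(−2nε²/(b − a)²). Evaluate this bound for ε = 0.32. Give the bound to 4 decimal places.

0.0009

Exponent: 2nε²/(b − a)² = 2·1686·0.32² / 7² = 7.04679.
Bound = exp(−7.04679) = 0.00087.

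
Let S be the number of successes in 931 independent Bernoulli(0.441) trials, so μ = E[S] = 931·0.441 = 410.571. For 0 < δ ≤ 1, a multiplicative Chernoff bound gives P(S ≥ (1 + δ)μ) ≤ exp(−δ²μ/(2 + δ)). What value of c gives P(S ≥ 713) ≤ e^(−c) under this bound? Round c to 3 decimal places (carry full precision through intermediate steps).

81.404

Write 713 = (1 + δ)μ, so δ = 713/410.571 − 1 = 0.7366058…
Then the exponent is δ²μ/(2 + δ) = (713 − μ)² / (μ·(2 + δ)) = 81.404112.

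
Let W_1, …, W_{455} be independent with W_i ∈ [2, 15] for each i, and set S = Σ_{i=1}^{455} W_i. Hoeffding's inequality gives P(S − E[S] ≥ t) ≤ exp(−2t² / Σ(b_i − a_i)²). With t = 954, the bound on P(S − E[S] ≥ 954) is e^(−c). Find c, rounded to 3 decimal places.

Σ(b_i − a_i)² = 455·(13)² = 76895.
c = 2t²/76895 = 2·954²/76895 = 23.6717.

23.672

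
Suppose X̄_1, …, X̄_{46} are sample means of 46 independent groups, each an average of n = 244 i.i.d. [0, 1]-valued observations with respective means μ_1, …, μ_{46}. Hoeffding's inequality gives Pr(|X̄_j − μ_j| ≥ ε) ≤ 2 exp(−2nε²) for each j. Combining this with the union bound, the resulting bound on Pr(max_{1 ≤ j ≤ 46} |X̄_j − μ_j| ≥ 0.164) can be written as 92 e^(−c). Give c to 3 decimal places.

Union bound over the 46 events: Pr(max_{1 ≤ j ≤ 46} |X̄_j − μ_j| ≥ 0.164) ≤ 46·2·exp(−2nε²) = 92 exp(−2·244·0.164²).
So c = 2·244·0.164² = 13.1252.

13.125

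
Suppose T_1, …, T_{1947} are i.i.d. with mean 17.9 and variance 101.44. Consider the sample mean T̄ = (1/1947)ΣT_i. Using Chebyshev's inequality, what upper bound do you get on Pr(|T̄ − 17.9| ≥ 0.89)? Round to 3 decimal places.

0.066

Var(T̄) = Var(T_i)/n = 101.44/1947 = 0.052101.
Chebyshev: Pr(|T̄ − 17.9| ≥ 0.89) ≤ Var(T̄)/(0.89)² = 101.44/(1947·0.89²) = 0.0658.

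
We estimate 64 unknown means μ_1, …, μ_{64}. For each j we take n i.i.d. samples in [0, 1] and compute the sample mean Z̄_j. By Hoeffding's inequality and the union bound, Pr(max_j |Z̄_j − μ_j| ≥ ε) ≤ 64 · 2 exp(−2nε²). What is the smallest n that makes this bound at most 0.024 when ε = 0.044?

Need 2·64·exp(−2nε²) ≤ 0.024, i.e. exp(−2nε²) ≤ 0.024/128.
So 2nε² ≥ ln(128/0.024) = 8.581732.
Hence n ≥ 8.581732/(2·0.044²) = 2216.356.
The smallest integer n is 2217.

2217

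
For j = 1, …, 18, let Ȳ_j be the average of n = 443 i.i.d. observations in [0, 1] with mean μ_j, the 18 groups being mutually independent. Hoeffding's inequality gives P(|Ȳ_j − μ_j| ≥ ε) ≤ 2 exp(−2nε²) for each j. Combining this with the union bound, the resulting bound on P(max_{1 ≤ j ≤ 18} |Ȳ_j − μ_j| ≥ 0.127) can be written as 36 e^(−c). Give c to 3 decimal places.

Union bound over the 18 events: P(max_{1 ≤ j ≤ 18} |Ȳ_j − μ_j| ≥ 0.127) ≤ 18·2·exp(−2nε²) = 36 exp(−2·443·0.127²).
So c = 2·443·0.127² = 14.2903.

14.290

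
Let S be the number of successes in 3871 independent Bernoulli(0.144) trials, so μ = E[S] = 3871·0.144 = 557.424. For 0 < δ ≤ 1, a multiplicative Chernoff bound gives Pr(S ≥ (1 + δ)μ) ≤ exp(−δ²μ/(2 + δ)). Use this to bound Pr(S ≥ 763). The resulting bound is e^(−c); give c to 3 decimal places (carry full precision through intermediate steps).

Write 763 = (1 + δ)μ, so δ = 763/557.424 − 1 = 0.3687965…
Then the exponent is δ²μ/(2 + δ) = (763 − μ)² / (μ·(2 + δ)) = 32.006001.

32.006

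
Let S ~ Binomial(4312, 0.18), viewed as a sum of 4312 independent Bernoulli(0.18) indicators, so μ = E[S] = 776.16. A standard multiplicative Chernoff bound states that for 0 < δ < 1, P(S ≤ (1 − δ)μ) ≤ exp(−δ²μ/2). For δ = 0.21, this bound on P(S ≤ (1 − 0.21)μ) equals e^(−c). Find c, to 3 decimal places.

c = δ²μ/2 = 0.21²·776.16/2 = 17.1143.

17.114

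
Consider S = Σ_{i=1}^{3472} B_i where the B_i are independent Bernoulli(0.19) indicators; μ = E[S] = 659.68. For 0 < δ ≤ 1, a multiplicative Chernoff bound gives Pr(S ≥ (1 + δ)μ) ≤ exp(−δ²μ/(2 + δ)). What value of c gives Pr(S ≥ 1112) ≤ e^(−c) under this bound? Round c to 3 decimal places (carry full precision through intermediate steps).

Write 1112 = (1 + δ)μ, so δ = 1112/659.68 − 1 = 0.6856658…
Then the exponent is δ²μ/(2 + δ) = (1112 − μ)² / (μ·(2 + δ)) = 115.479874.

115.480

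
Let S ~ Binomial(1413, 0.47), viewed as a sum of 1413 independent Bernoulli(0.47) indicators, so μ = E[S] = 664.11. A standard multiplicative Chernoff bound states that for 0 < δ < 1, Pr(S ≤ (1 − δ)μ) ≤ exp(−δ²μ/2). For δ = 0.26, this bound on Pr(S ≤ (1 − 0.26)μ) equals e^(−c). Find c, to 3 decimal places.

c = δ²μ/2 = 0.26²·664.11/2 = 22.4469.

22.447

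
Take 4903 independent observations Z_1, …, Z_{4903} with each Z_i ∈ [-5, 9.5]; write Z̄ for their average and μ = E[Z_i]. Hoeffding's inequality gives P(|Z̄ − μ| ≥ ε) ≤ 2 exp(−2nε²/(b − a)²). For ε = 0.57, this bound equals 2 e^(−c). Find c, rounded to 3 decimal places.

15.153

c = 2nε²/(b − a)² = 2·4903·0.57² / 14.5² = 15.1532.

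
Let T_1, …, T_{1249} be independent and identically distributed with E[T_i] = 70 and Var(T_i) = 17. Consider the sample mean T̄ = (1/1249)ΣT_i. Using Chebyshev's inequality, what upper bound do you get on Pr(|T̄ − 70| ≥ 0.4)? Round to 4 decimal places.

0.0851

Var(T̄) = Var(T_i)/n = 17/1249 = 0.013611.
Chebyshev: Pr(|T̄ − 70| ≥ 0.4) ≤ Var(T̄)/(0.4)² = 17/(1249·0.4²) = 0.0851.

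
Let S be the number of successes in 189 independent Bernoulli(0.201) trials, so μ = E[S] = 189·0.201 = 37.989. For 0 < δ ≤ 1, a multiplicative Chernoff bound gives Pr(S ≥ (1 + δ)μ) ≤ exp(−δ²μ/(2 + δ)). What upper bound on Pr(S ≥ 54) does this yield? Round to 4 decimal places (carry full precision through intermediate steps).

Write 54 = (1 + δ)μ, so δ = 54/37.989 − 1 = 0.4214641…
Then the exponent is δ²μ/(2 + δ) = (54 − μ)² / (μ·(2 + δ)) = 2.786769.
Bound = exp(−2.786769) = 0.06162.

0.0616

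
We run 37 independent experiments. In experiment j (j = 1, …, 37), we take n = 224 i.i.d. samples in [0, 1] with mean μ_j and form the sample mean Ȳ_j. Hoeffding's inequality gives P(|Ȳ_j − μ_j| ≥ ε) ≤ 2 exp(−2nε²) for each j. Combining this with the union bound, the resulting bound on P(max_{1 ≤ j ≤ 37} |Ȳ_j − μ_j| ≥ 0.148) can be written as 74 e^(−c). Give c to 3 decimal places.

9.813

Union bound over the 37 events: P(max_{1 ≤ j ≤ 37} |Ȳ_j − μ_j| ≥ 0.148) ≤ 37·2·exp(−2nε²) = 74 exp(−2·224·0.148²).
So c = 2·224·0.148² = 9.8130.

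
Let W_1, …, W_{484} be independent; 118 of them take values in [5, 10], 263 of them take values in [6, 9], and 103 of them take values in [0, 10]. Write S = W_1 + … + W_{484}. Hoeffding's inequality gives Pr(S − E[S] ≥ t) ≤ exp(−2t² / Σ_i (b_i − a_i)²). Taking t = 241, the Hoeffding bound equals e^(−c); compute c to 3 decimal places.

Σ(b_i − a_i)² = 118·5² + 263·3² + 103·10² = 15617.
c = 2t² / 15617 = 2·241² / 15617 = 7.4382.

7.438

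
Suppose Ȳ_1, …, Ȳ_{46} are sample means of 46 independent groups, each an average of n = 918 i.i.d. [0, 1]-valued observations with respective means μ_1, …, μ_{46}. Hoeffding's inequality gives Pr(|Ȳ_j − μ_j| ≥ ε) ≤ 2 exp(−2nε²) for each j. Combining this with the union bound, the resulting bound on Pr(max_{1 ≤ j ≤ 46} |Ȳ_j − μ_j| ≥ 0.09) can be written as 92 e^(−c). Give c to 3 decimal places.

14.872

Union bound over the 46 events: Pr(max_{1 ≤ j ≤ 46} |Ȳ_j − μ_j| ≥ 0.09) ≤ 46·2·exp(−2nε²) = 92 exp(−2·918·0.09²).
So c = 2·918·0.09² = 14.8716.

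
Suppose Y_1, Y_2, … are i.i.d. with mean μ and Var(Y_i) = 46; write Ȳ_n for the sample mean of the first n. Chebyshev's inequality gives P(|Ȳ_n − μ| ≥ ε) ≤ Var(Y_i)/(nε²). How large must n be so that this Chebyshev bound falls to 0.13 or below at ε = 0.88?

457

Require 46/(n·0.88²) ≤ 0.13, i.e. n ≥ 46/(0.13·0.88²) = 456.929.
The smallest integer n is 457.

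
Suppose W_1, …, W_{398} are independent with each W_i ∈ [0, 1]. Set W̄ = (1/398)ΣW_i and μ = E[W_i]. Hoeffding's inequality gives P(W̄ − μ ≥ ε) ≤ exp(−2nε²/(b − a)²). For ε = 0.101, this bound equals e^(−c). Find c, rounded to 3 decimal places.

8.120

c = 2nε²/(b − a)² = 2·398·0.101² / 1² = 8.1200.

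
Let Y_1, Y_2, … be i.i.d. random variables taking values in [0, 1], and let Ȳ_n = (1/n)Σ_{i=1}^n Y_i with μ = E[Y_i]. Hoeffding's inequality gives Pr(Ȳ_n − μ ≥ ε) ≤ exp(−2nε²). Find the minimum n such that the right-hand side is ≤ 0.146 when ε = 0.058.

286

Require exp(−2nε²) ≤ 0.146, i.e. 2nε² ≥ ln(1/0.146) = 1.924149.
So n ≥ 1.924149 / (2·0.058²) = 285.991.
The smallest integer n is 286.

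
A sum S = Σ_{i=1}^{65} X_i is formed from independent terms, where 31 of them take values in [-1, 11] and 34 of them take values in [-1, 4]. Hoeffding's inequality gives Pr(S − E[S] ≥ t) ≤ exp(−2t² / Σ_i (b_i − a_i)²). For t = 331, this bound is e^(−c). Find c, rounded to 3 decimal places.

41.235

Σ(b_i − a_i)² = 31·12² + 34·5² = 5314.
c = 2t² / 5314 = 2·331² / 5314 = 41.2349.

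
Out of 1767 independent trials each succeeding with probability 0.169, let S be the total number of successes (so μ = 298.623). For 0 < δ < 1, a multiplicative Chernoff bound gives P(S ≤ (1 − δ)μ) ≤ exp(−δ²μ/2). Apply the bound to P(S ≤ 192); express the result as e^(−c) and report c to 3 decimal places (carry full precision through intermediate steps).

19.035

Write 192 = (1 − δ)μ, so δ = 1 − 192/298.623 = 0.3570489…
Then the exponent is δ²μ/2 = (μ − 192)²/(2μ) = 19.034810.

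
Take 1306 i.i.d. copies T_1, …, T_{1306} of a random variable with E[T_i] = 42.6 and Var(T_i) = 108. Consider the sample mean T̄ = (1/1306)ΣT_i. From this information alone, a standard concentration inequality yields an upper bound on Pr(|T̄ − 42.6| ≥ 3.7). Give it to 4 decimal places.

0.0060

With mean and variance of each term known, Chebyshev's inequality bounds the deviation of the sum (or sample mean).
Var(T̄) = Var(T_i)/n = 108/1306 = 0.082695.
Chebyshev: Pr(|T̄ − 42.6| ≥ 3.7) ≤ Var(T̄)/(3.7)² = 108/(1306·3.7²) = 0.0060.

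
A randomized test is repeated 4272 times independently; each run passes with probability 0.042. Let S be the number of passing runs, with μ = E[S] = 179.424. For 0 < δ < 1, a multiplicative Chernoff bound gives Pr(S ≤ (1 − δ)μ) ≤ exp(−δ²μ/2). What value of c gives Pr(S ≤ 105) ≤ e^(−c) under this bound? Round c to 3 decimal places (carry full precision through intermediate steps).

Write 105 = (1 − δ)μ, so δ = 1 − 105/179.424 = 0.414794…
Then the exponent is δ²μ/2 = (μ − 105)²/(2μ) = 15.435315.

15.435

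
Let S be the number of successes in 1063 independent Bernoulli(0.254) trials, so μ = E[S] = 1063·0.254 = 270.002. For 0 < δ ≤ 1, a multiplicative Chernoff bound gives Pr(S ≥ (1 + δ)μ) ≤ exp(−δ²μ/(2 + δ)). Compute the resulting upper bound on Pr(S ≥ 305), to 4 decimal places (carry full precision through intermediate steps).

Write 305 = (1 + δ)μ, so δ = 305/270.002 − 1 = 0.1296213…
Then the exponent is δ²μ/(2 + δ) = (305 − μ)² / (μ·(2 + δ)) = 2.130184.
Bound = exp(−2.130184) = 0.11882.

0.1188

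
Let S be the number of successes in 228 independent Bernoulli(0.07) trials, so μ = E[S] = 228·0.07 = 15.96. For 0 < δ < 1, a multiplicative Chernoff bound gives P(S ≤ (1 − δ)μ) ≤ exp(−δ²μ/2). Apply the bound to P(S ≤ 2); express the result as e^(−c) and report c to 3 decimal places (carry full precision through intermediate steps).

6.105

Write 2 = (1 − δ)μ, so δ = 1 − 2/15.96 = 0.8746867…
Then the exponent is δ²μ/2 = (μ − 2)²/(2μ) = 6.105313.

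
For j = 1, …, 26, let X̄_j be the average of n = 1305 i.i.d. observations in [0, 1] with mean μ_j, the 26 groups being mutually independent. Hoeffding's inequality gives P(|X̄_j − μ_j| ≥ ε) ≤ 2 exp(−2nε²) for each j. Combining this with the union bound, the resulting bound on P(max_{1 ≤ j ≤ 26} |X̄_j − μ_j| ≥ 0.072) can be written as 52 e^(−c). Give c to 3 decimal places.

Union bound over the 26 events: P(max_{1 ≤ j ≤ 26} |X̄_j − μ_j| ≥ 0.072) ≤ 26·2·exp(−2nε²) = 52 exp(−2·1305·0.072²).
So c = 2·1305·0.072² = 13.5302.

13.530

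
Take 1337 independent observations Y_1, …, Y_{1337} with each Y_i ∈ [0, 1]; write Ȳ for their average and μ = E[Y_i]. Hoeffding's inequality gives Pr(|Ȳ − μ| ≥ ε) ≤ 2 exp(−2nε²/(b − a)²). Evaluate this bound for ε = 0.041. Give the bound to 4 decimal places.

0.0223

Exponent: 2nε²/(b − a)² = 2·1337·0.041² / 1² = 4.49499.
Bound = 2·exp(−4.49499) = 0.02233.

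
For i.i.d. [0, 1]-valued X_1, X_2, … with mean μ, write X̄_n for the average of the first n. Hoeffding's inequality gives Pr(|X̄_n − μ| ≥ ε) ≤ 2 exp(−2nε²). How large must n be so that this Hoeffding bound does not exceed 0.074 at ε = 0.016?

Require 2·exp(−2nε²) ≤ 0.074, i.e. 2nε² ≥ ln(2/0.074) = 3.296837.
So n ≥ 3.296837 / (2·0.016²) = 6439.135.
The smallest integer n is 6440.

6440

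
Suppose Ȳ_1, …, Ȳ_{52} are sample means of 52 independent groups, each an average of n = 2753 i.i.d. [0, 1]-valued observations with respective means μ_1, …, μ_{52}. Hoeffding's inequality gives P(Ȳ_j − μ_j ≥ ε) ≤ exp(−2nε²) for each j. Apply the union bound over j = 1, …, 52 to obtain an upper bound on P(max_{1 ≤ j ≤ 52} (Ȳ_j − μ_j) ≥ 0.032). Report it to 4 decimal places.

0.1851

Per-experiment Hoeffding bound: exp(−2·2753·0.032²) = exp(−5.63814) = 0.0035595.
Union bound over 52 events: 52·0.0035595 = 0.18509.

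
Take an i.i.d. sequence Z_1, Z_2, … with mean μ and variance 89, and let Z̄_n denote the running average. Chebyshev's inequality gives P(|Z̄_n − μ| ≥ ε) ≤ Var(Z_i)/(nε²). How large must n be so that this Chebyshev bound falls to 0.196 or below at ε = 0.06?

126134

Require 89/(n·0.06²) ≤ 0.196, i.e. n ≥ 89/(0.196·0.06²) = 126133.787.
The smallest integer n is 126134.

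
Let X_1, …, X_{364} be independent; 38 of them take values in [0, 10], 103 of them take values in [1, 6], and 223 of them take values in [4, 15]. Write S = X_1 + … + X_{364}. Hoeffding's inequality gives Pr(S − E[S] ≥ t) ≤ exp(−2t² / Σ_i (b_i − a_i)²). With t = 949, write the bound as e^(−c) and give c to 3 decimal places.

53.996

Σ(b_i − a_i)² = 38·10² + 103·5² + 223·11² = 33358.
c = 2t² / 33358 = 2·949² / 33358 = 53.9961.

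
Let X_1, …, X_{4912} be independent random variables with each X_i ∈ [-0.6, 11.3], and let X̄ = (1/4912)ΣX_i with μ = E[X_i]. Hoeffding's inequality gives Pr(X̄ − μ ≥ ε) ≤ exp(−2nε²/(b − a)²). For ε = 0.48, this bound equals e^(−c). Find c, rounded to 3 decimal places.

c = 2nε²/(b − a)² = 2·4912·0.48² / 11.9² = 15.9837.

15.984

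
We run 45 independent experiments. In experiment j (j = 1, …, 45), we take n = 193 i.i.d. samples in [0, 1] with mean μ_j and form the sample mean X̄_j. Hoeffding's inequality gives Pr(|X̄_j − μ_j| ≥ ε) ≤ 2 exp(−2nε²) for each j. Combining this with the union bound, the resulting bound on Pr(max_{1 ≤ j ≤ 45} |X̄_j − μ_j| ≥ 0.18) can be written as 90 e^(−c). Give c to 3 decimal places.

Union bound over the 45 events: Pr(max_{1 ≤ j ≤ 45} |X̄_j − μ_j| ≥ 0.18) ≤ 45·2·exp(−2nε²) = 90 exp(−2·193·0.18²).
So c = 2·193·0.18² = 12.5064.

12.506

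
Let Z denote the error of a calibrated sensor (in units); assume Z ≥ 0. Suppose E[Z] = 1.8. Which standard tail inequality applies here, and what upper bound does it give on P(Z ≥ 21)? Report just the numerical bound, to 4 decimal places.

0.0857

Only the mean of a non-negative variable is known, so Markov's inequality is the applicable tail bound.
Markov's inequality: for a non-negative random variable, P(Z ≥ a) ≤ E[Z]/a.
Here E[Z] = 1.8 and a = 21, so the bound is 1.8/21 = 0.0857.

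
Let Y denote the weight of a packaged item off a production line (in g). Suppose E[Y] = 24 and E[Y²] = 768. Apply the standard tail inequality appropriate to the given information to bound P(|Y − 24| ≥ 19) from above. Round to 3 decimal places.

0.532

The first two moments determine the variance, so Chebyshev's inequality is the sharpest standard bound available.
Var(Y) = E[Y²] − (E[Y])² = 768 − 576 = 192.
Chebyshev's inequality: P(|Y − μ| ≥ t) ≤ Var(Y)/t² = 192/361 = 0.5319.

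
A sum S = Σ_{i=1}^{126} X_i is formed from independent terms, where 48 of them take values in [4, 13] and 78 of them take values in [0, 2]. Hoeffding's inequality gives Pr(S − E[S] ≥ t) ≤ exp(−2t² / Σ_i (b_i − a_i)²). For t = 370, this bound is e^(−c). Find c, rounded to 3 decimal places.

65.190

Σ(b_i − a_i)² = 48·9² + 78·2² = 4200.
c = 2t² / 4200 = 2·370² / 4200 = 65.1905.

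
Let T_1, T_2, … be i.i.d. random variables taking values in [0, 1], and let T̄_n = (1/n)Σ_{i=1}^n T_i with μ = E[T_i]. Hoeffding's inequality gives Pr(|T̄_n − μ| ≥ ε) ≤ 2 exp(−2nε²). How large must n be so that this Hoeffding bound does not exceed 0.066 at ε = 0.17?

Require 2·exp(−2nε²) ≤ 0.066, i.e. 2nε² ≥ ln(2/0.066) = 3.411248.
So n ≥ 3.411248 / (2·0.17²) = 59.018.
The smallest integer n is 60.

60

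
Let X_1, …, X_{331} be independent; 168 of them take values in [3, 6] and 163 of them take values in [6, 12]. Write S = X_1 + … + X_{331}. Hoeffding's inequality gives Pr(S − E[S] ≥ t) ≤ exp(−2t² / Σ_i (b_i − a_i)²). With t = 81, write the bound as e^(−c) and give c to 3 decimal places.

1.778

Σ(b_i − a_i)² = 168·3² + 163·6² = 7380.
c = 2t² / 7380 = 2·81² / 7380 = 1.7780.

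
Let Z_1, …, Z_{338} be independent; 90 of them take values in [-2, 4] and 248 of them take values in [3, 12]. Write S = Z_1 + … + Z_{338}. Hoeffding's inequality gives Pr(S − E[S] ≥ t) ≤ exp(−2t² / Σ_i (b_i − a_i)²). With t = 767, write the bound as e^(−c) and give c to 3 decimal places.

50.436

Σ(b_i − a_i)² = 90·6² + 248·9² = 23328.
c = 2t² / 23328 = 2·767² / 23328 = 50.4363.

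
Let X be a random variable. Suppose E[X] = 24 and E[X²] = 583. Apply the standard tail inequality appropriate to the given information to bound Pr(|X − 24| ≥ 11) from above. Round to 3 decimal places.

The first two moments determine the variance, so Chebyshev's inequality is the sharpest standard bound available.
Var(X) = E[X²] − (E[X])² = 583 − 576 = 7.
Chebyshev's inequality: Pr(|X − μ| ≥ t) ≤ Var(X)/t² = 7/121 = 0.0579.

0.058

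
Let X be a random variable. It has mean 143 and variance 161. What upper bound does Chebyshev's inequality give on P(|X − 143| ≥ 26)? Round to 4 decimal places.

Chebyshev: P(|X − μ| ≥ t) ≤ Var(X)/t².
Bound = 161 / 676 = 0.2382.

0.2382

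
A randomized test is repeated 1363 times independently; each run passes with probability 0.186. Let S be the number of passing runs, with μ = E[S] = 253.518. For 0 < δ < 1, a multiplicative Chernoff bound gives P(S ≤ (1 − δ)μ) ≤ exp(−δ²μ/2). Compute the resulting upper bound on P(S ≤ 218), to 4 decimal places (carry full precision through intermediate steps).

Write 218 = (1 − δ)μ, so δ = 1 − 218/253.518 = 0.1401005…
Then the exponent is δ²μ/2 = (μ − 218)²/(2μ) = 2.488045.
Bound = exp(−2.488045) = 0.08307.

0.0831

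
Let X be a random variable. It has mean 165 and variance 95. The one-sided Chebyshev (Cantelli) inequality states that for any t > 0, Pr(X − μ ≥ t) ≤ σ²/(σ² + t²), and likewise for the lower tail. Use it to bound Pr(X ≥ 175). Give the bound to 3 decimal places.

0.487

Here σ² = 95 and t = 10, so σ² + t² = 195.
Cantelli's bound: 95/195 = 0.4872.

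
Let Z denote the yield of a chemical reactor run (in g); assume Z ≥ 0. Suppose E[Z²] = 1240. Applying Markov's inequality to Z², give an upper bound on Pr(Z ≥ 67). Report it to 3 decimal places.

0.276

Since Z ≥ 0, the event {Z ≥ 67} is the same as {Z² ≥ 4489}.
Markov's inequality applied to Z² gives Pr(Z² ≥ 4489) ≤ E[Z²]/4489 = 1240/4489 = 0.2762.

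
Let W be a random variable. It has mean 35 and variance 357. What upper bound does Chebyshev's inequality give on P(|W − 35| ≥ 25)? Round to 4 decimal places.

Chebyshev: P(|W − μ| ≥ t) ≤ Var(W)/t².
Bound = 357 / 625 = 0.5712.

0.5712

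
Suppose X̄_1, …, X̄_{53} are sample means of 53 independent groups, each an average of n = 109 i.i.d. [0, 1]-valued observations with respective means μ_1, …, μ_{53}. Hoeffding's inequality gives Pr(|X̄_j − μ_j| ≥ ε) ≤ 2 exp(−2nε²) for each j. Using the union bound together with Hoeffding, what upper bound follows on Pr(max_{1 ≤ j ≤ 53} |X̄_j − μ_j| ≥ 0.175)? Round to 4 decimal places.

0.1336

Per-experiment Hoeffding bound: 2·exp(−2·109·0.175²) = 2·exp(−6.67625) = 0.002521.
Union bound over 53 events: 53·0.002521 = 0.13361.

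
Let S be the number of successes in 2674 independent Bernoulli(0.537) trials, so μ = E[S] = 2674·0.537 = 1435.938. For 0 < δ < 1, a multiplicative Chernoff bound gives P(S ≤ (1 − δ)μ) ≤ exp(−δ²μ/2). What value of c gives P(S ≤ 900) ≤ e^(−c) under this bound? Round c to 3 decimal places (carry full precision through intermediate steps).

100.015

Write 900 = (1 − δ)μ, so δ = 1 − 900/1435.938 = 0.373232…
Then the exponent is δ²μ/2 = (μ − 900)²/(2μ) = 100.014604.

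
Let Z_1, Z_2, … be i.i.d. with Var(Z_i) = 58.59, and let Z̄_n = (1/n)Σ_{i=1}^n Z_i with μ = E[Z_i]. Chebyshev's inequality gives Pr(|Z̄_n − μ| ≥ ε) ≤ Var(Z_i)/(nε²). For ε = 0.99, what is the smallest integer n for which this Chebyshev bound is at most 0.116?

Require 58.59/(n·0.99²) ≤ 0.116, i.e. n ≥ 58.59/(0.116·0.99²) = 515.342.
The smallest integer n is 516.

516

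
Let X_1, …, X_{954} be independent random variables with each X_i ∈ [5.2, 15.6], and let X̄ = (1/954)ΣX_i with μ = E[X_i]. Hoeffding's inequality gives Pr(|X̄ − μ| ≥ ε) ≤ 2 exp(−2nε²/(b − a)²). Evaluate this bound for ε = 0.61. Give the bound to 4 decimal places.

0.0028

Exponent: 2nε²/(b − a)² = 2·954·0.61² / 10.4² = 6.56404.
Bound = 2·exp(−6.56404) = 0.00282.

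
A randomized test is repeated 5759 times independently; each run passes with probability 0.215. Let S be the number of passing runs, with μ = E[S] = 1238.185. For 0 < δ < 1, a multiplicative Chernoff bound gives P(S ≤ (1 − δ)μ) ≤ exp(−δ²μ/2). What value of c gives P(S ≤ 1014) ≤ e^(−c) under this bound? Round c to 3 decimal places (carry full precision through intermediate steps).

Write 1014 = (1 − δ)μ, so δ = 1 − 1014/1238.185 = 0.1810594…
Then the exponent is δ²μ/2 = (μ − 1014)²/(2μ) = 20.295398.

20.295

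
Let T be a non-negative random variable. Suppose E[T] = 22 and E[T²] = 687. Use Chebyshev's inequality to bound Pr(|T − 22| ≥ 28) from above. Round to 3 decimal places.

Var(T) = E[T²] − (E[T])² = 687 − 484 = 203.
Chebyshev's inequality: Pr(|T − μ| ≥ t) ≤ Var(T)/t² = 203/784 = 0.2589.

0.259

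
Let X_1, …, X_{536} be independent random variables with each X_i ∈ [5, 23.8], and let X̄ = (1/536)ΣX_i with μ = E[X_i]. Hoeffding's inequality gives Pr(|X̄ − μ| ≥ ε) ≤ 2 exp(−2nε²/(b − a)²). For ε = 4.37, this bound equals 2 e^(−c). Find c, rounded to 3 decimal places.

57.922

c = 2nε²/(b − a)² = 2·536·4.37² / 18.8² = 57.9218.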